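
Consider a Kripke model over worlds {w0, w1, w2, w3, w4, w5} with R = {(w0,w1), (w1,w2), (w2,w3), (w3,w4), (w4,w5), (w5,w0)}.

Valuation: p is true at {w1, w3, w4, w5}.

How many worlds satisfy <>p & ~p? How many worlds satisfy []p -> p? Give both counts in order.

2 and 4

For <>p & ~p:
w0: <>p is T, ~p is T. ✓
w1: <>p is F, ~p is F. ✗
w2: <>p is T, ~p is T. ✓
w3: <>p is T, ~p is F. ✗
w4: <>p is T, ~p is F. ✗
w5: <>p is F, ~p is F. ✗
— 2 worlds.
For []p -> p:
w0: []p is T, p is F. ✗
w1: []p is F, p is T. ✓
w2: []p is T, p is F. ✗
w3: []p is T, p is T. ✓
w4: []p is T, p is T. ✓
w5: []p is F, p is T. ✓
— 4 worlds.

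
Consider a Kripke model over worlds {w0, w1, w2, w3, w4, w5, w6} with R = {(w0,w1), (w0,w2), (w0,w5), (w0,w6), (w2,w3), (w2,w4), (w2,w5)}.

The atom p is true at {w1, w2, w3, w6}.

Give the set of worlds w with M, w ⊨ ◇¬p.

w0: successors {w1, w2, w5, w6}; ¬p there: w1:F, w2:F, w5:T, w6:F. ✓
w1: no successors, so ◇¬p fails. ✗
w2: successors {w3, w4, w5}; ¬p there: w3:F, w4:T, w5:T. ✓
w3: no successors, so ◇¬p fails. ✗
w4: no successors, so ◇¬p fails. ✗
w5: no successors, so ◇¬p fails. ✗
w6: no successors, so ◇¬p fails. ✗

{w0, w2}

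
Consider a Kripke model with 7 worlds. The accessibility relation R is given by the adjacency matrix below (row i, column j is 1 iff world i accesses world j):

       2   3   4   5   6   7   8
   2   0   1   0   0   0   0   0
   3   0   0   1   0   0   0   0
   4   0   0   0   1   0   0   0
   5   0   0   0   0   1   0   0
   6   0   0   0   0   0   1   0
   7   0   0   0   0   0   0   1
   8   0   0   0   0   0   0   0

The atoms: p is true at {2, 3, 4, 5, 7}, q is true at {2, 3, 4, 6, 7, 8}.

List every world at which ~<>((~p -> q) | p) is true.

2: <>((~p -> q) | p) is T. ✗
3: <>((~p -> q) | p) is T. ✗
4: <>((~p -> q) | p) is T. ✗
5: <>((~p -> q) | p) is T. ✗
6: <>((~p -> q) | p) is T. ✗
7: <>((~p -> q) | p) is T. ✗
8: <>((~p -> q) | p) is F. ✓

{8}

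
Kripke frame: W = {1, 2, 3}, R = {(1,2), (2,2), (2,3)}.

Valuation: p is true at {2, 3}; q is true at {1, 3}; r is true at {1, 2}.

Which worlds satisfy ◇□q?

1: successors {2}; □q there: 2:F. ✗
2: successors {2, 3}; □q there: 2:F, 3:T. ✓
3: no successors, so ◇□q fails. ✗

{2}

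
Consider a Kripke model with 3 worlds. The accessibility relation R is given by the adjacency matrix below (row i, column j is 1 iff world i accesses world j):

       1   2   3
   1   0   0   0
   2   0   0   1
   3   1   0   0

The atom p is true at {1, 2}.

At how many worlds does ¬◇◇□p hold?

1: ◇◇□p is F. ✓
2: ◇◇□p is T. ✗
3: ◇◇□p is F. ✓
Satisfying worlds: {1, 3}.

2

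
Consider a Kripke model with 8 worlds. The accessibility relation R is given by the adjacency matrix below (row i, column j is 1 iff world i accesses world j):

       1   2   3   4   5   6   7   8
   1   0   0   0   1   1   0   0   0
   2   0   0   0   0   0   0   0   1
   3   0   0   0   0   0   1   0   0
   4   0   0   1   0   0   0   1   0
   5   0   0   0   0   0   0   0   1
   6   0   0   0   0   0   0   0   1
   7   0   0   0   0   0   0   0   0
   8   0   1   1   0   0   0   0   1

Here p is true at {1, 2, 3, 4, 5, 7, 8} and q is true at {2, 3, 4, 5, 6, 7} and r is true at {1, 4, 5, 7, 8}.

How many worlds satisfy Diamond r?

1: successors {4, 5}; r there: 4:T, 5:T. ✓
2: successors {8}; r there: 8:T. ✓
3: successors {6}; r there: 6:F. ✗
4: successors {3, 7}; r there: 3:F, 7:T. ✓
5: successors {8}; r there: 8:T. ✓
6: successors {8}; r there: 8:T. ✓
7: no successors, so Diamond r fails. ✗
8: successors {2, 3, 8}; r there: 2:F, 3:F, 8:T. ✓
Satisfying worlds: {1, 2, 4, 5, 6, 8}.

6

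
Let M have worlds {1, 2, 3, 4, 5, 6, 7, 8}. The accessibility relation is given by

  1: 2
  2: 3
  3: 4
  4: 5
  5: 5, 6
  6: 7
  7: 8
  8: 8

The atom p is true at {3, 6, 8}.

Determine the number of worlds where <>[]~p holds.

1: successors {2}; []~p there: 2:F. ✗
2: successors {3}; []~p there: 3:T. ✓
3: successors {4}; []~p there: 4:T. ✓
4: successors {5}; []~p there: 5:F. ✗
5: successors {5, 6}; []~p there: 5:F, 6:T. ✓
6: successors {7}; []~p there: 7:F. ✗
7: successors {8}; []~p there: 8:F. ✗
8: successors {8}; []~p there: 8:F. ✗
Satisfying worlds: {2, 3, 5}.

3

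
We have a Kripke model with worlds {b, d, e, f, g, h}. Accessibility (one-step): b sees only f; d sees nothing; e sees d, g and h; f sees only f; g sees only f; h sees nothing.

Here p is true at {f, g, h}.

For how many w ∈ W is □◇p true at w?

b: successors {f}; ◇p there: f:T. ✓
d: no successors, so □◇p holds vacuously. ✓
e: successors {d, g, h}; ◇p there: d:F, g:T, h:F. ✗
f: successors {f}; ◇p there: f:T. ✓
g: successors {f}; ◇p there: f:T. ✓
h: no successors, so □◇p holds vacuously. ✓
Satisfying worlds: {b, d, f, g, h}.

5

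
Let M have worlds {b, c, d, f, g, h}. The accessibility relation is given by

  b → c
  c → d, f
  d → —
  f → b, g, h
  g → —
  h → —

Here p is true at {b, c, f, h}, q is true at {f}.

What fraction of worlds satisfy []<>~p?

2/3

b: successors {c}; <>~p there: c:T. ✓
c: successors {d, f}; <>~p there: d:F, f:T. ✗
d: no successors, so []<>~p holds vacuously. ✓
f: successors {b, g, h}; <>~p there: b:F, g:F, h:F. ✗
g: no successors, so []<>~p holds vacuously. ✓
h: no successors, so []<>~p holds vacuously. ✓
That's 4 of 6 worlds, so 4/6 = 2/3.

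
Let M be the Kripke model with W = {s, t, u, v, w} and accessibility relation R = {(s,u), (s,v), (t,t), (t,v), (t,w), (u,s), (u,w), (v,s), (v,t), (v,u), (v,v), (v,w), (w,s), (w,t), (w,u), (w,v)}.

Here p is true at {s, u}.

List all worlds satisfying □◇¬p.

{s, t, u, v, w}

s: successors {u, v}; ◇¬p there: u:T, v:T. ✓
t: successors {t, v, w}; ◇¬p there: t:T, v:T, w:T. ✓
u: successors {s, w}; ◇¬p there: s:T, w:T. ✓
v: successors {s, t, u, v, w}; ◇¬p there: s:T, t:T, u:T, v:T, w:T. ✓
w: successors {s, t, u, v}; ◇¬p there: s:T, t:T, u:T, v:T. ✓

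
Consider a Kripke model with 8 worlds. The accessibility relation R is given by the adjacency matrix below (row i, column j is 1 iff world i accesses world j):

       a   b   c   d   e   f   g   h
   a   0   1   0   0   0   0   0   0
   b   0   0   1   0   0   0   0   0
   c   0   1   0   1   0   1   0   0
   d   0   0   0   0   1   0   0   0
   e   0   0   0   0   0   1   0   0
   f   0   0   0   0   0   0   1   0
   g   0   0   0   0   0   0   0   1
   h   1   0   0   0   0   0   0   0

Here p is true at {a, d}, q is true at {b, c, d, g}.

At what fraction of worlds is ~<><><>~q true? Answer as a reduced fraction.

3/8

a: <><><>~q is T. ✗
b: <><><>~q is T. ✗
c: <><><>~q is T. ✗
d: <><><>~q is F. ✓
e: <><><>~q is T. ✗
f: <><><>~q is T. ✗
g: <><><>~q is F. ✓
h: <><><>~q is F. ✓
That's 3 of 8 worlds, so 3/8.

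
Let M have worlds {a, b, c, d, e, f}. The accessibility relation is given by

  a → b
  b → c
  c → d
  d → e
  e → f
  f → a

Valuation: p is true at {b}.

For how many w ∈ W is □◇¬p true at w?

5

a: successors {b}; ◇¬p there: b:T. ✓
b: successors {c}; ◇¬p there: c:T. ✓
c: successors {d}; ◇¬p there: d:T. ✓
d: successors {e}; ◇¬p there: e:T. ✓
e: successors {f}; ◇¬p there: f:T. ✓
f: successors {a}; ◇¬p there: a:F. ✗
Satisfying worlds: {a, b, c, d, e}.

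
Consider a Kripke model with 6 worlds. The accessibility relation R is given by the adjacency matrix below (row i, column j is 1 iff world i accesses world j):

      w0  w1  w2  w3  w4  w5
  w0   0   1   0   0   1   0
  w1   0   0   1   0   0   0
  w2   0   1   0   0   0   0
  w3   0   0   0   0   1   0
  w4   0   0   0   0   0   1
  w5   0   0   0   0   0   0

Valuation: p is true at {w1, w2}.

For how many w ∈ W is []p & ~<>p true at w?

1

w0: []p is F, ~<>p is F. ✗
w1: []p is T, ~<>p is F. ✗
w2: []p is T, ~<>p is F. ✗
w3: []p is F, ~<>p is T. ✗
w4: []p is F, ~<>p is T. ✗
w5: []p is T, ~<>p is T. ✓
Satisfying worlds: {w5}.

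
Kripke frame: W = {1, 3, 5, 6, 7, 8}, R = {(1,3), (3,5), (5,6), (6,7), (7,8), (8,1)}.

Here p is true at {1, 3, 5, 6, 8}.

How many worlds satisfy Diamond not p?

1: successors {3}; not p there: 3:F. ✗
3: successors {5}; not p there: 5:F. ✗
5: successors {6}; not p there: 6:F. ✗
6: successors {7}; not p there: 7:T. ✓
7: successors {8}; not p there: 8:F. ✗
8: successors {1}; not p there: 1:F. ✗
Satisfying worlds: {6}.

1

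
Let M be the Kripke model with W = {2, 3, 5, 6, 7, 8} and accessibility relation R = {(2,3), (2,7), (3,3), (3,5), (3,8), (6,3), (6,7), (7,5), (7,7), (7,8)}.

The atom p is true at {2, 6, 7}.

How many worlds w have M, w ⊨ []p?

2

2: successors {3, 7}; p there: 3:F, 7:T. ✗
3: successors {3, 5, 8}; p there: 3:F, 5:F, 8:F. ✗
5: no successors, so []p holds vacuously. ✓
6: successors {3, 7}; p there: 3:F, 7:T. ✗
7: successors {5, 7, 8}; p there: 5:F, 7:T, 8:F. ✗
8: no successors, so []p holds vacuously. ✓
Satisfying worlds: {5, 8}.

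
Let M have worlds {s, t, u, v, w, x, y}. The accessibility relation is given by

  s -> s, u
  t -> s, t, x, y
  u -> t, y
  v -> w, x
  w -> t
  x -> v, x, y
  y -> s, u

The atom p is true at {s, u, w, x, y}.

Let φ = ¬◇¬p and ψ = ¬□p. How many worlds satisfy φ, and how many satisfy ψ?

3 and 4

For ¬◇¬p:
s: ◇¬p is F. ✓
t: ◇¬p is T. ✗
u: ◇¬p is T. ✗
v: ◇¬p is F. ✓
w: ◇¬p is T. ✗
x: ◇¬p is T. ✗
y: ◇¬p is F. ✓
— 3 worlds.
For ¬□p:
s: □p is T. ✗
t: □p is F. ✓
u: □p is F. ✓
v: □p is T. ✗
w: □p is F. ✓
x: □p is F. ✓
y: □p is T. ✗
— 4 worlds.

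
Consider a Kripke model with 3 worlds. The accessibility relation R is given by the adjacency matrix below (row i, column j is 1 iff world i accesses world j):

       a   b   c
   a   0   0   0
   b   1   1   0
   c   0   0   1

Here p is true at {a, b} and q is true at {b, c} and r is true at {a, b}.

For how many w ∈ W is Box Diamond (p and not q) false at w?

2

a: no successors, so Box Diamond (p and not q) holds vacuously. ✓
b: successors {a, b}; Diamond (p and not q) there: a:F, b:T. ✗
c: successors {c}; Diamond (p and not q) there: c:F. ✗
Satisfying worlds: {a}.
So Box Diamond (p and not q) fails at the other 2 worlds.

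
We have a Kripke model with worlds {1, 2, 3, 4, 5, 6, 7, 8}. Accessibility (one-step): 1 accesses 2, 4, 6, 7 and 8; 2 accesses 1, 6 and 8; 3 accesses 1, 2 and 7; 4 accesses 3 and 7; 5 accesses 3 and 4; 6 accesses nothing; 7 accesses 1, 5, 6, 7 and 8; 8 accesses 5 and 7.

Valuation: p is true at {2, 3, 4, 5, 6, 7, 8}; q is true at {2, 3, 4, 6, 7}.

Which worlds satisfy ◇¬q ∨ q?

{1, 2, 3, 4, 6, 7, 8}

1: ◇¬q is T, q is F. ✓
2: ◇¬q is T, q is T. ✓
3: ◇¬q is T, q is T. ✓
4: ◇¬q is F, q is T. ✓
5: ◇¬q is F, q is F. ✗
6: ◇¬q is F, q is T. ✓
7: ◇¬q is T, q is T. ✓
8: ◇¬q is T, q is F. ✓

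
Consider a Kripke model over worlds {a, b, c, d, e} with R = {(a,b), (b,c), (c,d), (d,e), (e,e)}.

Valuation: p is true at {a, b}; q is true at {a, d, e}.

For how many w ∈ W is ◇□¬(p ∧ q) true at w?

a: successors {b}; □¬(p ∧ q) there: b:T. ✓
b: successors {c}; □¬(p ∧ q) there: c:T. ✓
c: successors {d}; □¬(p ∧ q) there: d:T. ✓
d: successors {e}; □¬(p ∧ q) there: e:T. ✓
e: successors {e}; □¬(p ∧ q) there: e:T. ✓
Satisfying worlds: {a, b, c, d, e}.

5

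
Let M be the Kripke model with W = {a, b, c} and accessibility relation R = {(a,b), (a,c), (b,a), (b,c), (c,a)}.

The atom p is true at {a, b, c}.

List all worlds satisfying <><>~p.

a: successors {b, c}; <>~p there: b:F, c:F. ✗
b: successors {a, c}; <>~p there: a:F, c:F. ✗
c: successors {a}; <>~p there: a:F. ✗

∅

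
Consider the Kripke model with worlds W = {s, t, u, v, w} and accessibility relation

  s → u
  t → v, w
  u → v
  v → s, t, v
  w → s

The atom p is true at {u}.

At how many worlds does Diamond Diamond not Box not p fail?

s: successors {u}; Diamond not Box not p there: u:F. ✗
t: successors {v, w}; Diamond not Box not p there: v:T, w:T. ✓
u: successors {v}; Diamond not Box not p there: v:T. ✓
v: successors {s, t, v}; Diamond not Box not p there: s:F, t:F, v:T. ✓
w: successors {s}; Diamond not Box not p there: s:F. ✗
Satisfying worlds: {t, u, v}.
So Diamond Diamond not Box not p fails at the other 2 worlds.

2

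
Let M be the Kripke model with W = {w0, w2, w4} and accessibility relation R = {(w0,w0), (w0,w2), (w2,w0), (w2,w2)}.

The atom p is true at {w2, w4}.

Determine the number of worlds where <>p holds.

w0: successors {w0, w2}; p there: w0:F, w2:T. ✓
w2: successors {w0, w2}; p there: w0:F, w2:T. ✓
w4: no successors, so <>p fails. ✗
Satisfying worlds: {w0, w2}.

2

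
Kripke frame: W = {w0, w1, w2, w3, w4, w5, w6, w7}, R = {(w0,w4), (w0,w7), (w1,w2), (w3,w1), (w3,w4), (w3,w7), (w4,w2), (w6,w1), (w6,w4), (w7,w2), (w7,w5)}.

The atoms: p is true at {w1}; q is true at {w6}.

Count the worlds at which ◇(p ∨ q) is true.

w0: successors {w4, w7}; p ∨ q there: w4:F, w7:F. ✗
w1: successors {w2}; p ∨ q there: w2:F. ✗
w2: no successors, so ◇(p ∨ q) fails. ✗
w3: successors {w1, w4, w7}; p ∨ q there: w1:T, w4:F, w7:F. ✓
w4: successors {w2}; p ∨ q there: w2:F. ✗
w5: no successors, so ◇(p ∨ q) fails. ✗
w6: successors {w1, w4}; p ∨ q there: w1:T, w4:F. ✓
w7: successors {w2, w5}; p ∨ q there: w2:F, w5:F. ✗
Satisfying worlds: {w3, w6}.

2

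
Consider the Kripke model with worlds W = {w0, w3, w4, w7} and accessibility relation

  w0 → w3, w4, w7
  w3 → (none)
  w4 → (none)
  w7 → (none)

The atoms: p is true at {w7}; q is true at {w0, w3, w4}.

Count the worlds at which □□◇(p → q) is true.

w0: successors {w3, w4, w7}; □◇(p → q) there: w3:T, w4:T, w7:T. ✓
w3: no successors, so □□◇(p → q) holds vacuously. ✓
w4: no successors, so □□◇(p → q) holds vacuously. ✓
w7: no successors, so □□◇(p → q) holds vacuously. ✓
Satisfying worlds: {w0, w3, w4, w7}.

4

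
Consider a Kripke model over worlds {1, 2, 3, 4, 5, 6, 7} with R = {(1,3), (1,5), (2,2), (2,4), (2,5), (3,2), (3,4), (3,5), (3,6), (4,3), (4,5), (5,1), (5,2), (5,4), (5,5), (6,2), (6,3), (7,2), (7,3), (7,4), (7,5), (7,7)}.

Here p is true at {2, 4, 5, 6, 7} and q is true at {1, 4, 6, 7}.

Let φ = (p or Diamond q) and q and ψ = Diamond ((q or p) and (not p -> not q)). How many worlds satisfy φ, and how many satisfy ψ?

3 and 7

For (p or Diamond q) and q:
1: p or Diamond q is F, q is T. ✗
2: p or Diamond q is T, q is F. ✗
3: p or Diamond q is T, q is F. ✗
4: p or Diamond q is T, q is T. ✓
5: p or Diamond q is T, q is F. ✗
6: p or Diamond q is T, q is T. ✓
7: p or Diamond q is T, q is T. ✓
— 3 worlds.
For Diamond ((q or p) and (not p -> not q)):
1: successors {3, 5}; (q or p) and (not p -> not q) there: 3:F, 5:T. ✓
2: successors {2, 4, 5}; (q or p) and (not p -> not q) there: 2:T, 4:T, 5:T. ✓
3: successors {2, 4, 5, 6}; (q or p) and (not p -> not q) there: 2:T, 4:T, 5:T, 6:T. ✓
4: successors {3, 5}; (q or p) and (not p -> not q) there: 3:F, 5:T. ✓
5: successors {1, 2, 4, 5}; (q or p) and (not p -> not q) there: 1:F, 2:T, 4:T, 5:T. ✓
6: successors {2, 3}; (q or p) and (not p -> not q) there: 2:T, 3:F. ✓
7: successors {2, 3, 4, 5, 7}; (q or p) and (not p -> not q) there: 2:T, 3:F, 4:T, 5:T, 7:T. ✓
— 7 worlds.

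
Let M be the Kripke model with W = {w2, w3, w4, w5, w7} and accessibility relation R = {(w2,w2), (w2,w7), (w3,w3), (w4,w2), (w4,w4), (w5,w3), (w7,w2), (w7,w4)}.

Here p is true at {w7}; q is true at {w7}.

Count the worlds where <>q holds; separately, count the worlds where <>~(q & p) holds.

For <>q:
w2: successors {w2, w7}; q there: w2:F, w7:T. ✓
w3: successors {w3}; q there: w3:F. ✗
w4: successors {w2, w4}; q there: w2:F, w4:F. ✗
w5: successors {w3}; q there: w3:F. ✗
w7: successors {w2, w4}; q there: w2:F, w4:F. ✗
— 1 world.
For <>~(q & p):
w2: successors {w2, w7}; ~(q & p) there: w2:T, w7:F. ✓
w3: successors {w3}; ~(q & p) there: w3:T. ✓
w4: successors {w2, w4}; ~(q & p) there: w2:T, w4:T. ✓
w5: successors {w3}; ~(q & p) there: w3:T. ✓
w7: successors {w2, w4}; ~(q & p) there: w2:T, w4:T. ✓
— 5 worlds.

1 and 5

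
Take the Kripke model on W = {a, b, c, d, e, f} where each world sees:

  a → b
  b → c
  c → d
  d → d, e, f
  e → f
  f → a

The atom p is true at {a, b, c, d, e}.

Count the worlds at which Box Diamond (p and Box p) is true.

3

a: successors {b}; Diamond (p and Box p) there: b:T. ✓
b: successors {c}; Diamond (p and Box p) there: c:F. ✗
c: successors {d}; Diamond (p and Box p) there: d:F. ✗
d: successors {d, e, f}; Diamond (p and Box p) there: d:F, e:F, f:T. ✗
e: successors {f}; Diamond (p and Box p) there: f:T. ✓
f: successors {a}; Diamond (p and Box p) there: a:T. ✓
Satisfying worlds: {a, e, f}.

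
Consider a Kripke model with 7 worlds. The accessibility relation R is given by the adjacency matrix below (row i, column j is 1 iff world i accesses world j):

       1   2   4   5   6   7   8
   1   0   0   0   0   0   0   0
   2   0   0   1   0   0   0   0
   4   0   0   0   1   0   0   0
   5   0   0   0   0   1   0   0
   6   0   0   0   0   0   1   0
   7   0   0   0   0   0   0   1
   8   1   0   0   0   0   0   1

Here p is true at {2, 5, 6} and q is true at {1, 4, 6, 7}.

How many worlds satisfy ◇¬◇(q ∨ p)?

2

1: no successors, so ◇¬◇(q ∨ p) fails. ✗
2: successors {4}; ¬◇(q ∨ p) there: 4:F. ✗
4: successors {5}; ¬◇(q ∨ p) there: 5:F. ✗
5: successors {6}; ¬◇(q ∨ p) there: 6:F. ✗
6: successors {7}; ¬◇(q ∨ p) there: 7:T. ✓
7: successors {8}; ¬◇(q ∨ p) there: 8:F. ✗
8: successors {1, 8}; ¬◇(q ∨ p) there: 1:T, 8:F. ✓
Satisfying worlds: {6, 8}.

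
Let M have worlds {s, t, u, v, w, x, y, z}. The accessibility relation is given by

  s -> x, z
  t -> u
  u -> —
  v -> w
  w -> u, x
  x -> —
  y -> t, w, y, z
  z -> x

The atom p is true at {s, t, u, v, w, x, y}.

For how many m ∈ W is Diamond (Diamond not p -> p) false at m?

s: successors {x, z}; Diamond not p -> p there: x:T, z:T. ✓
t: successors {u}; Diamond not p -> p there: u:T. ✓
u: no successors, so Diamond (Diamond not p -> p) fails. ✗
v: successors {w}; Diamond not p -> p there: w:T. ✓
w: successors {u, x}; Diamond not p -> p there: u:T, x:T. ✓
x: no successors, so Diamond (Diamond not p -> p) fails. ✗
y: successors {t, w, y, z}; Diamond not p -> p there: t:T, w:T, y:T, z:T. ✓
z: successors {x}; Diamond not p -> p there: x:T. ✓
Satisfying worlds: {s, t, v, w, y, z}.
So Diamond (Diamond not p -> p) fails at the other 2 worlds.

2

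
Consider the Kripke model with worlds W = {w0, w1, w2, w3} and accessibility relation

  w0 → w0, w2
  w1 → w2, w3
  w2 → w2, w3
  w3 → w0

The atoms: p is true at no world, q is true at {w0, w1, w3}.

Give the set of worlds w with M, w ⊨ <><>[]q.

{w0, w1, w2}

w0: successors {w0, w2}; <>[]q there: w0:F, w2:T. ✓
w1: successors {w2, w3}; <>[]q there: w2:T, w3:F. ✓
w2: successors {w2, w3}; <>[]q there: w2:T, w3:F. ✓
w3: successors {w0}; <>[]q there: w0:F. ✗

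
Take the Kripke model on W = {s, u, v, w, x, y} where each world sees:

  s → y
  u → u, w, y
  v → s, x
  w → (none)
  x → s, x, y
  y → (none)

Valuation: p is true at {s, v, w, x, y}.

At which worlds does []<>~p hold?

{w, y}

s: successors {y}; <>~p there: y:F. ✗
u: successors {u, w, y}; <>~p there: u:T, w:F, y:F. ✗
v: successors {s, x}; <>~p there: s:F, x:F. ✗
w: no successors, so []<>~p holds vacuously. ✓
x: successors {s, x, y}; <>~p there: s:F, x:F, y:F. ✗
y: no successors, so []<>~p holds vacuously. ✓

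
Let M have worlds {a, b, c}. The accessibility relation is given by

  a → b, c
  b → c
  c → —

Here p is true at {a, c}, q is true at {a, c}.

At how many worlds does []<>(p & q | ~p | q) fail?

2

a: successors {b, c}; <>(p & q | ~p | q) there: b:T, c:F. ✗
b: successors {c}; <>(p & q | ~p | q) there: c:F. ✗
c: no successors, so []<>(p & q | ~p | q) holds vacuously. ✓
Satisfying worlds: {c}.
So []<>(p & q | ~p | q) fails at the other 2 worlds.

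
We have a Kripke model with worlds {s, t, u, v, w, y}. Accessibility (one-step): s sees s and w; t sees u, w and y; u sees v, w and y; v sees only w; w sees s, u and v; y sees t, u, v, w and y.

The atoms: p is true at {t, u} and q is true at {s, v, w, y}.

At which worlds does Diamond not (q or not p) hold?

{t, w, y}

s: successors {s, w}; not (q or not p) there: s:F, w:F. ✗
t: successors {u, w, y}; not (q or not p) there: u:T, w:F, y:F. ✓
u: successors {v, w, y}; not (q or not p) there: v:F, w:F, y:F. ✗
v: successors {w}; not (q or not p) there: w:F. ✗
w: successors {s, u, v}; not (q or not p) there: s:F, u:T, v:F. ✓
y: successors {t, u, v, w, y}; not (q or not p) there: t:T, u:T, v:F, w:F, y:F. ✓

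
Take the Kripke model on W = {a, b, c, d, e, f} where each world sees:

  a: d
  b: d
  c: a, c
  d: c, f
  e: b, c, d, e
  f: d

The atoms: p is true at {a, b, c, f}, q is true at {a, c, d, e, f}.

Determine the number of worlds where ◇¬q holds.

a: successors {d}; ¬q there: d:F. ✗
b: successors {d}; ¬q there: d:F. ✗
c: successors {a, c}; ¬q there: a:F, c:F. ✗
d: successors {c, f}; ¬q there: c:F, f:F. ✗
e: successors {b, c, d, e}; ¬q there: b:T, c:F, d:F, e:F. ✓
f: successors {d}; ¬q there: d:F. ✗
Satisfying worlds: {e}.

1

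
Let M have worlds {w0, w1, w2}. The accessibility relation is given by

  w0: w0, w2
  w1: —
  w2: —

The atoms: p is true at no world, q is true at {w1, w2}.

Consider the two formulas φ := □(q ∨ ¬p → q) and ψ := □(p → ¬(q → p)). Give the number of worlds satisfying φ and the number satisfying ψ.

2 and 3

For □(q ∨ ¬p → q):
w0: successors {w0, w2}; q ∨ ¬p → q there: w0:F, w2:T. ✗
w1: no successors, so □(q ∨ ¬p → q) holds vacuously. ✓
w2: no successors, so □(q ∨ ¬p → q) holds vacuously. ✓
— 2 worlds.
For □(p → ¬(q → p)):
w0: successors {w0, w2}; p → ¬(q → p) there: w0:T, w2:T. ✓
w1: no successors, so □(p → ¬(q → p)) holds vacuously. ✓
w2: no successors, so □(p → ¬(q → p)) holds vacuously. ✓
— 3 worlds.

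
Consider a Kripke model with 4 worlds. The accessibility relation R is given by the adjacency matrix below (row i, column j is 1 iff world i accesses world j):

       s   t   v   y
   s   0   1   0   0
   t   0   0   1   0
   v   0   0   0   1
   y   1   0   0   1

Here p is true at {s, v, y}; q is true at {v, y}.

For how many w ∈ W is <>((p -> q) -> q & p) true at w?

3

s: successors {t}; (p -> q) -> q & p there: t:F. ✗
t: successors {v}; (p -> q) -> q & p there: v:T. ✓
v: successors {y}; (p -> q) -> q & p there: y:T. ✓
y: successors {s, y}; (p -> q) -> q & p there: s:T, y:T. ✓
Satisfying worlds: {t, v, y}.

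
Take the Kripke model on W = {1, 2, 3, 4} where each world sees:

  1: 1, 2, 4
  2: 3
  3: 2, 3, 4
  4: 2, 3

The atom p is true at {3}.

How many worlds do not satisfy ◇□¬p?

1: successors {1, 2, 4}; □¬p there: 1:T, 2:F, 4:F. ✓
2: successors {3}; □¬p there: 3:F. ✗
3: successors {2, 3, 4}; □¬p there: 2:F, 3:F, 4:F. ✗
4: successors {2, 3}; □¬p there: 2:F, 3:F. ✗
Satisfying worlds: {1}.
So ◇□¬p fails at the other 3 worlds.

3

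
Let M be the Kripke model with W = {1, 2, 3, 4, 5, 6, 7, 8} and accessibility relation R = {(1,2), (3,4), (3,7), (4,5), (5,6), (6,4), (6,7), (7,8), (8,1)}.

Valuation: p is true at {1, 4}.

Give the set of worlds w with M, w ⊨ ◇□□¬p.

1: successors {2}; □□¬p there: 2:T. ✓
2: no successors, so ◇□□¬p fails. ✗
3: successors {4, 7}; □□¬p there: 4:T, 7:F. ✓
4: successors {5}; □□¬p there: 5:F. ✗
5: successors {6}; □□¬p there: 6:T. ✓
6: successors {4, 7}; □□¬p there: 4:T, 7:F. ✓
7: successors {8}; □□¬p there: 8:T. ✓
8: successors {1}; □□¬p there: 1:T. ✓

{1, 3, 5, 6, 7, 8}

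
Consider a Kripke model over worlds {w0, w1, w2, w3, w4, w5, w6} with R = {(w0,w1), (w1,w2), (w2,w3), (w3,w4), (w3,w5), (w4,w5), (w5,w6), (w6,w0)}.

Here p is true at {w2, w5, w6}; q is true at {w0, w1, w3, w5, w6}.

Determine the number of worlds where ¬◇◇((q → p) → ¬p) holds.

3

w0: ◇◇((q → p) → ¬p) is F. ✓
w1: ◇◇((q → p) → ¬p) is T. ✗
w2: ◇◇((q → p) → ¬p) is T. ✗
w3: ◇◇((q → p) → ¬p) is F. ✓
w4: ◇◇((q → p) → ¬p) is F. ✓
w5: ◇◇((q → p) → ¬p) is T. ✗
w6: ◇◇((q → p) → ¬p) is T. ✗
Satisfying worlds: {w0, w3, w4}.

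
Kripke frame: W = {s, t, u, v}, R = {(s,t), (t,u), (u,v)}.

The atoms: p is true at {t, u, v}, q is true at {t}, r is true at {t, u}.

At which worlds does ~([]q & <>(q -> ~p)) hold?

{s, t, u, v}

s: []q & <>(q -> ~p) is F. ✓
t: []q & <>(q -> ~p) is F. ✓
u: []q & <>(q -> ~p) is F. ✓
v: []q & <>(q -> ~p) is F. ✓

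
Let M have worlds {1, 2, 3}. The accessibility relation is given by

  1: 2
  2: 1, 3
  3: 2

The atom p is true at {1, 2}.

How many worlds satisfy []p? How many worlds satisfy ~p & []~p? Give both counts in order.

For []p:
1: successors {2}; p there: 2:T. ✓
2: successors {1, 3}; p there: 1:T, 3:F. ✗
3: successors {2}; p there: 2:T. ✓
— 2 worlds.
For ~p & []~p:
1: ~p is F, []~p is F. ✗
2: ~p is F, []~p is F. ✗
3: ~p is T, []~p is F. ✗
— 0 worlds.

2 and 0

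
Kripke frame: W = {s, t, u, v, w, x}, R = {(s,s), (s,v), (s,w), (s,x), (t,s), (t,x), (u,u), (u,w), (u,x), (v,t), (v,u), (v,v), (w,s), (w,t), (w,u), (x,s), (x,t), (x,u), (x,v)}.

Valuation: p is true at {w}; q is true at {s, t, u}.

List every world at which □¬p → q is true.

{s, t, u}

s: □¬p is F, q is T. ✓
t: □¬p is T, q is T. ✓
u: □¬p is F, q is T. ✓
v: □¬p is T, q is F. ✗
w: □¬p is T, q is F. ✗
x: □¬p is T, q is F. ✗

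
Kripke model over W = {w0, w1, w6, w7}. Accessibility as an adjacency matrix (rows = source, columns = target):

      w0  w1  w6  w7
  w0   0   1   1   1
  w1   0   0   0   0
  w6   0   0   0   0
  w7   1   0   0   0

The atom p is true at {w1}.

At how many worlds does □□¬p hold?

3

w0: successors {w1, w6, w7}; □¬p there: w1:T, w6:T, w7:T. ✓
w1: no successors, so □□¬p holds vacuously. ✓
w6: no successors, so □□¬p holds vacuously. ✓
w7: successors {w0}; □¬p there: w0:F. ✗
Satisfying worlds: {w0, w1, w6}.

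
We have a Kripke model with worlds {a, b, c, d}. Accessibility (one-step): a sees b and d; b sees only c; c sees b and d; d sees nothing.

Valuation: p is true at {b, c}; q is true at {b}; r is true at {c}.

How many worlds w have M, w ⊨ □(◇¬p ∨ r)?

a: successors {b, d}; ◇¬p ∨ r there: b:F, d:F. ✗
b: successors {c}; ◇¬p ∨ r there: c:T. ✓
c: successors {b, d}; ◇¬p ∨ r there: b:F, d:F. ✗
d: no successors, so □(◇¬p ∨ r) holds vacuously. ✓
Satisfying worlds: {b, d}.

2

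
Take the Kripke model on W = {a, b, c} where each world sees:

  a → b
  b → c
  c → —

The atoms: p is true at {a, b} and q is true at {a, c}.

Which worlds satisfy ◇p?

{a}

a: successors {b}; p there: b:T. ✓
b: successors {c}; p there: c:F. ✗
c: no successors, so ◇p fails. ✗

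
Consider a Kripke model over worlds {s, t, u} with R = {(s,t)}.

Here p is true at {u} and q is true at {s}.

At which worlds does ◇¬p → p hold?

s: ◇¬p is T, p is F. ✗
t: ◇¬p is F, p is F. ✓
u: ◇¬p is F, p is T. ✓

{t, u}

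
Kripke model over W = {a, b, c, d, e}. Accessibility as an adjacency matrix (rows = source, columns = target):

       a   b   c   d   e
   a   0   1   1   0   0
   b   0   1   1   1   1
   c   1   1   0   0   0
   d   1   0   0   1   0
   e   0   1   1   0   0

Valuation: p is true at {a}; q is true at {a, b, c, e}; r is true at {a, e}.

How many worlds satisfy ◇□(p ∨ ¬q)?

a: successors {b, c}; □(p ∨ ¬q) there: b:F, c:F. ✗
b: successors {b, c, d, e}; □(p ∨ ¬q) there: b:F, c:F, d:T, e:F. ✓
c: successors {a, b}; □(p ∨ ¬q) there: a:F, b:F. ✗
d: successors {a, d}; □(p ∨ ¬q) there: a:F, d:T. ✓
e: successors {b, c}; □(p ∨ ¬q) there: b:F, c:F. ✗
Satisfying worlds: {b, d}.

2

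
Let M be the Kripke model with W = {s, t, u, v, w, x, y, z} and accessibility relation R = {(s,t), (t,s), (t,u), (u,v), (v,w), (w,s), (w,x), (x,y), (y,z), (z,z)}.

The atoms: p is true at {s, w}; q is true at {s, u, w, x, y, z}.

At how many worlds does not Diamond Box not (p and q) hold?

s: Diamond Box not (p and q) is F. ✓
t: Diamond Box not (p and q) is T. ✗
u: Diamond Box not (p and q) is F. ✓
v: Diamond Box not (p and q) is F. ✓
w: Diamond Box not (p and q) is T. ✗
x: Diamond Box not (p and q) is T. ✗
y: Diamond Box not (p and q) is T. ✗
z: Diamond Box not (p and q) is T. ✗
Satisfying worlds: {s, u, v}.

3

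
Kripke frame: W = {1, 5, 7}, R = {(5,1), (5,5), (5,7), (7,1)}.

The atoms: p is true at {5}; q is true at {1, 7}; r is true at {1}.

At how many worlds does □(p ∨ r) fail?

1

1: no successors, so □(p ∨ r) holds vacuously. ✓
5: successors {1, 5, 7}; p ∨ r there: 1:T, 5:T, 7:F. ✗
7: successors {1}; p ∨ r there: 1:T. ✓
Satisfying worlds: {1, 7}.
So □(p ∨ r) fails at the other 1 world.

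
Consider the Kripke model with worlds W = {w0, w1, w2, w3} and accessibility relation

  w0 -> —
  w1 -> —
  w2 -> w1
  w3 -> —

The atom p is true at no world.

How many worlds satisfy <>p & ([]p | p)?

w0: <>p is F, []p | p is T. ✗
w1: <>p is F, []p | p is T. ✗
w2: <>p is F, []p | p is F. ✗
w3: <>p is F, []p | p is T. ✗
Satisfying worlds: ∅.

0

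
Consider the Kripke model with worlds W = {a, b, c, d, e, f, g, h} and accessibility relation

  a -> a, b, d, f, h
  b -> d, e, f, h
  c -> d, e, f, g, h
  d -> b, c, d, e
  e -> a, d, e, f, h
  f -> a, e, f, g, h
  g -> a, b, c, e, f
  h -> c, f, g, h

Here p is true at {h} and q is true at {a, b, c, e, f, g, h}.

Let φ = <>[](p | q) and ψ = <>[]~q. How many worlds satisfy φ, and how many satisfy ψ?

For <>[](p | q):
a: successors {a, b, d, f, h}; [](p | q) there: a:F, b:F, d:F, f:T, h:T. ✓
b: successors {d, e, f, h}; [](p | q) there: d:F, e:F, f:T, h:T. ✓
c: successors {d, e, f, g, h}; [](p | q) there: d:F, e:F, f:T, g:T, h:T. ✓
d: successors {b, c, d, e}; [](p | q) there: b:F, c:F, d:F, e:F. ✗
e: successors {a, d, e, f, h}; [](p | q) there: a:F, d:F, e:F, f:T, h:T. ✓
f: successors {a, e, f, g, h}; [](p | q) there: a:F, e:F, f:T, g:T, h:T. ✓
g: successors {a, b, c, e, f}; [](p | q) there: a:F, b:F, c:F, e:F, f:T. ✓
h: successors {c, f, g, h}; [](p | q) there: c:F, f:T, g:T, h:T. ✓
— 7 worlds.
For <>[]~q:
a: successors {a, b, d, f, h}; []~q there: a:F, b:F, d:F, f:F, h:F. ✗
b: successors {d, e, f, h}; []~q there: d:F, e:F, f:F, h:F. ✗
c: successors {d, e, f, g, h}; []~q there: d:F, e:F, f:F, g:F, h:F. ✗
d: successors {b, c, d, e}; []~q there: b:F, c:F, d:F, e:F. ✗
e: successors {a, d, e, f, h}; []~q there: a:F, d:F, e:F, f:F, h:F. ✗
f: successors {a, e, f, g, h}; []~q there: a:F, e:F, f:F, g:F, h:F. ✗
g: successors {a, b, c, e, f}; []~q there: a:F, b:F, c:F, e:F, f:F. ✗
h: successors {c, f, g, h}; []~q there: c:F, f:F, g:F, h:F. ✗
— 0 worlds.

7 and 0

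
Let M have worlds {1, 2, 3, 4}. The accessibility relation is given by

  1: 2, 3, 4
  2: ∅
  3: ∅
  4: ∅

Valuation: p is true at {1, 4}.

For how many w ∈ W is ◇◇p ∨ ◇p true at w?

1

1: ◇◇p is F, ◇p is T. ✓
2: ◇◇p is F, ◇p is F. ✗
3: ◇◇p is F, ◇p is F. ✗
4: ◇◇p is F, ◇p is F. ✗
Satisfying worlds: {1}.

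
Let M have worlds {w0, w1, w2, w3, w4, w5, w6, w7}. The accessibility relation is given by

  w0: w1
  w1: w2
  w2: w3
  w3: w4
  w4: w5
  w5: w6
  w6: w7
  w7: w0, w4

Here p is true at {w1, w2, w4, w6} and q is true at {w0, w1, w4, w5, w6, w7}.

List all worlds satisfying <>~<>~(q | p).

w0: successors {w1}; ~<>~(q | p) there: w1:T. ✓
w1: successors {w2}; ~<>~(q | p) there: w2:F. ✗
w2: successors {w3}; ~<>~(q | p) there: w3:T. ✓
w3: successors {w4}; ~<>~(q | p) there: w4:T. ✓
w4: successors {w5}; ~<>~(q | p) there: w5:T. ✓
w5: successors {w6}; ~<>~(q | p) there: w6:T. ✓
w6: successors {w7}; ~<>~(q | p) there: w7:T. ✓
w7: successors {w0, w4}; ~<>~(q | p) there: w0:T, w4:T. ✓

{w0, w2, w3, w4, w5, w6, w7}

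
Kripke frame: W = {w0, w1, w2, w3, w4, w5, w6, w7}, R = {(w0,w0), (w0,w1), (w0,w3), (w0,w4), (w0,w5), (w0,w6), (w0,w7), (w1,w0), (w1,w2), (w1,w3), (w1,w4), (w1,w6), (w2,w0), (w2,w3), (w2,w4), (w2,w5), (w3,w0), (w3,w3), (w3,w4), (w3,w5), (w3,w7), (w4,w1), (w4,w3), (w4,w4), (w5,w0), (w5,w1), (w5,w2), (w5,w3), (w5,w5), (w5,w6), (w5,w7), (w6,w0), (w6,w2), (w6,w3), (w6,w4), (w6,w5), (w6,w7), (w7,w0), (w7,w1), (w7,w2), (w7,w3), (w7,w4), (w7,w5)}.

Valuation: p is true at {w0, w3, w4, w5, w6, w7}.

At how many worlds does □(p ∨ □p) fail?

w0: successors {w0, w1, w3, w4, w5, w6, w7}; p ∨ □p there: w0:T, w1:F, w3:T, w4:T, w5:T, w6:T, w7:T. ✗
w1: successors {w0, w2, w3, w4, w6}; p ∨ □p there: w0:T, w2:T, w3:T, w4:T, w6:T. ✓
w2: successors {w0, w3, w4, w5}; p ∨ □p there: w0:T, w3:T, w4:T, w5:T. ✓
w3: successors {w0, w3, w4, w5, w7}; p ∨ □p there: w0:T, w3:T, w4:T, w5:T, w7:T. ✓
w4: successors {w1, w3, w4}; p ∨ □p there: w1:F, w3:T, w4:T. ✗
w5: successors {w0, w1, w2, w3, w5, w6, w7}; p ∨ □p there: w0:T, w1:F, w2:T, w3:T, w5:T, w6:T, w7:T. ✗
w6: successors {w0, w2, w3, w4, w5, w7}; p ∨ □p there: w0:T, w2:T, w3:T, w4:T, w5:T, w7:T. ✓
w7: successors {w0, w1, w2, w3, w4, w5}; p ∨ □p there: w0:T, w1:F, w2:T, w3:T, w4:T, w5:T. ✗
Satisfying worlds: {w1, w2, w3, w6}.
So □(p ∨ □p) fails at the other 4 worlds.

4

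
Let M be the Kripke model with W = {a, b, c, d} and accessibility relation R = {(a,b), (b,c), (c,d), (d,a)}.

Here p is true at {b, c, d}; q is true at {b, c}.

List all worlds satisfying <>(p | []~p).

a: successors {b}; p | []~p there: b:T. ✓
b: successors {c}; p | []~p there: c:T. ✓
c: successors {d}; p | []~p there: d:T. ✓
d: successors {a}; p | []~p there: a:F. ✗

{a, b, c}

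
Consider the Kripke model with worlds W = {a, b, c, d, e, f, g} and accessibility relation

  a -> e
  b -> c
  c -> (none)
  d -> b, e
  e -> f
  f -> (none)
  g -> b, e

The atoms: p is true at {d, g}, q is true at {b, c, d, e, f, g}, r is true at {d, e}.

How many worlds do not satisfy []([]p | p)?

a: successors {e}; []p | p there: e:F. ✗
b: successors {c}; []p | p there: c:T. ✓
c: no successors, so []([]p | p) holds vacuously. ✓
d: successors {b, e}; []p | p there: b:F, e:F. ✗
e: successors {f}; []p | p there: f:T. ✓
f: no successors, so []([]p | p) holds vacuously. ✓
g: successors {b, e}; []p | p there: b:F, e:F. ✗
Satisfying worlds: {b, c, e, f}.
So []([]p | p) fails at the other 3 worlds.

3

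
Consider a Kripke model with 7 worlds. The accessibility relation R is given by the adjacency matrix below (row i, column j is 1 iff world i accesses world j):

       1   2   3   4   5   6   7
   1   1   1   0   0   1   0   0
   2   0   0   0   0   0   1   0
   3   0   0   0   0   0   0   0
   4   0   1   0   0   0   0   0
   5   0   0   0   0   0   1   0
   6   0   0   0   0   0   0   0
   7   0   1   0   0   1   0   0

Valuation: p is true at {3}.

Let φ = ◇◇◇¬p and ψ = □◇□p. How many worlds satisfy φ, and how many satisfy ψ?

1 and 4

For ◇◇◇¬p:
1: successors {1, 2, 5}; ◇◇¬p there: 1:T, 2:F, 5:F. ✓
2: successors {6}; ◇◇¬p there: 6:F. ✗
3: no successors, so ◇◇◇¬p fails. ✗
4: successors {2}; ◇◇¬p there: 2:F. ✗
5: successors {6}; ◇◇¬p there: 6:F. ✗
6: no successors, so ◇◇◇¬p fails. ✗
7: successors {2, 5}; ◇◇¬p there: 2:F, 5:F. ✗
— 1 world.
For □◇□p:
1: successors {1, 2, 5}; ◇□p there: 1:F, 2:T, 5:T. ✗
2: successors {6}; ◇□p there: 6:F. ✗
3: no successors, so □◇□p holds vacuously. ✓
4: successors {2}; ◇□p there: 2:T. ✓
5: successors {6}; ◇□p there: 6:F. ✗
6: no successors, so □◇□p holds vacuously. ✓
7: successors {2, 5}; ◇□p there: 2:T, 5:T. ✓
— 4 worlds.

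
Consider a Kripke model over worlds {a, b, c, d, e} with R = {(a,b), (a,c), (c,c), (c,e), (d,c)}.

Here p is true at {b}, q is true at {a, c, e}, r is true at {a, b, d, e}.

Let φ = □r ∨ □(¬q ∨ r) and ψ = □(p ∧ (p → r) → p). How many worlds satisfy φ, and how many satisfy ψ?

2 and 5

For □r ∨ □(¬q ∨ r):
a: □r is F, □(¬q ∨ r) is F. ✗
b: □r is T, □(¬q ∨ r) is T. ✓
c: □r is F, □(¬q ∨ r) is F. ✗
d: □r is F, □(¬q ∨ r) is F. ✗
e: □r is T, □(¬q ∨ r) is T. ✓
— 2 worlds.
For □(p ∧ (p → r) → p):
a: successors {b, c}; p ∧ (p → r) → p there: b:T, c:T. ✓
b: no successors, so □(p ∧ (p → r) → p) holds vacuously. ✓
c: successors {c, e}; p ∧ (p → r) → p there: c:T, e:T. ✓
d: successors {c}; p ∧ (p → r) → p there: c:T. ✓
e: no successors, so □(p ∧ (p → r) → p) holds vacuously. ✓
— 5 worlds.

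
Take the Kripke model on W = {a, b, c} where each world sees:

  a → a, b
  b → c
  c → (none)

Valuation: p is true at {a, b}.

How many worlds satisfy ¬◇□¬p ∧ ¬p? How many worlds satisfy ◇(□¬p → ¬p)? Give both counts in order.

1 and 2

For ¬◇□¬p ∧ ¬p:
a: ¬◇□¬p is F, ¬p is F. ✗
b: ¬◇□¬p is F, ¬p is F. ✗
c: ¬◇□¬p is T, ¬p is T. ✓
— 1 world.
For ◇(□¬p → ¬p):
a: successors {a, b}; □¬p → ¬p there: a:T, b:F. ✓
b: successors {c}; □¬p → ¬p there: c:T. ✓
c: no successors, so ◇(□¬p → ¬p) fails. ✗
— 2 worlds.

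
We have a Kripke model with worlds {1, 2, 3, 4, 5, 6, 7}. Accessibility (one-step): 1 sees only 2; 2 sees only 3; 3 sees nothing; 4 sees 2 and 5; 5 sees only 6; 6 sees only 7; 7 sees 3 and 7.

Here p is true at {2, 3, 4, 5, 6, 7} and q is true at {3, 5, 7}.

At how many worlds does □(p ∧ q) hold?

1: successors {2}; p ∧ q there: 2:F. ✗
2: successors {3}; p ∧ q there: 3:T. ✓
3: no successors, so □(p ∧ q) holds vacuously. ✓
4: successors {2, 5}; p ∧ q there: 2:F, 5:T. ✗
5: successors {6}; p ∧ q there: 6:F. ✗
6: successors {7}; p ∧ q there: 7:T. ✓
7: successors {3, 7}; p ∧ q there: 3:T, 7:T. ✓
Satisfying worlds: {2, 3, 6, 7}.

4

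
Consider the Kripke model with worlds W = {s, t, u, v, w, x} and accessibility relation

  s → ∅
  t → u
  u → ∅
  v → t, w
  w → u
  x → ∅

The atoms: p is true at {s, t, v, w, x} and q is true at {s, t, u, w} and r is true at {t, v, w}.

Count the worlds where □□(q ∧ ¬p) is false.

s: no successors, so □□(q ∧ ¬p) holds vacuously. ✓
t: successors {u}; □(q ∧ ¬p) there: u:T. ✓
u: no successors, so □□(q ∧ ¬p) holds vacuously. ✓
v: successors {t, w}; □(q ∧ ¬p) there: t:T, w:T. ✓
w: successors {u}; □(q ∧ ¬p) there: u:T. ✓
x: no successors, so □□(q ∧ ¬p) holds vacuously. ✓
Satisfying worlds: {s, t, u, v, w, x}.
So □□(q ∧ ¬p) fails at the other 0 worlds.

0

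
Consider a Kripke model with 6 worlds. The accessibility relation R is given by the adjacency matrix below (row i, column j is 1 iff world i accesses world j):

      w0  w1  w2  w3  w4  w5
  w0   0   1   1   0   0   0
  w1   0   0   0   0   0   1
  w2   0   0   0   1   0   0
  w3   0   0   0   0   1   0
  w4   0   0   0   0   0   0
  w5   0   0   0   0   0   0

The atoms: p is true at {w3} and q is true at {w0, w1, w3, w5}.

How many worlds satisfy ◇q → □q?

5

w0: ◇q is T, □q is F. ✗
w1: ◇q is T, □q is T. ✓
w2: ◇q is T, □q is T. ✓
w3: ◇q is F, □q is F. ✓
w4: ◇q is F, □q is T. ✓
w5: ◇q is F, □q is T. ✓
Satisfying worlds: {w1, w2, w3, w4, w5}.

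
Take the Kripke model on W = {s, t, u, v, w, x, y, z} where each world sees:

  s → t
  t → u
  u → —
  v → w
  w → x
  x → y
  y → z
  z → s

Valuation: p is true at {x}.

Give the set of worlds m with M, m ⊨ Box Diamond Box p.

s: successors {t}; Diamond Box p there: t:T. ✓
t: successors {u}; Diamond Box p there: u:F. ✗
u: no successors, so Box Diamond Box p holds vacuously. ✓
v: successors {w}; Diamond Box p there: w:F. ✗
w: successors {x}; Diamond Box p there: x:F. ✗
x: successors {y}; Diamond Box p there: y:F. ✗
y: successors {z}; Diamond Box p there: z:F. ✗
z: successors {s}; Diamond Box p there: s:F. ✗

{s, u}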